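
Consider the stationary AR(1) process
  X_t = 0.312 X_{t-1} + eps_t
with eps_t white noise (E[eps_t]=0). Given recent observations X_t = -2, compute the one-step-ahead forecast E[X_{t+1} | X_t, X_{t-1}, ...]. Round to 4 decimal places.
E[X_{t+1} \mid \mathcal F_t] = -0.6240

For an AR(p) model X_t = c + sum_i phi_i X_{t-i} + eps_t, the
one-step-ahead conditional mean is
  E[X_{t+1} | X_t, ...] = c + sum_i phi_i X_{t+1-i}.
Substitute known values:
  E[X_{t+1} | ...] = (0.312) * (-2)
                   = -0.6240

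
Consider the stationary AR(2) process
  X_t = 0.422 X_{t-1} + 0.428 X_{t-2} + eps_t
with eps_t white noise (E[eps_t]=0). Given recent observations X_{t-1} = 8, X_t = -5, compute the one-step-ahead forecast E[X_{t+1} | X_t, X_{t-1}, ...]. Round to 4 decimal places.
E[X_{t+1} \mid \mathcal F_t] = 1.3140

For an AR(p) model X_t = c + sum_i phi_i X_{t-i} + eps_t, the
one-step-ahead conditional mean is
  E[X_{t+1} | X_t, ...] = c + sum_i phi_i X_{t+1-i}.
Substitute known values:
  E[X_{t+1} | ...] = (0.422) * (-5) + (0.428) * (8)
                   = 1.3140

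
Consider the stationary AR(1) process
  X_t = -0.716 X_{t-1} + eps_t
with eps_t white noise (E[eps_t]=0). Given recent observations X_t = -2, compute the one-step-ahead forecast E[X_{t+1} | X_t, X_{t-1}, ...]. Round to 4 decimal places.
E[X_{t+1} \mid \mathcal F_t] = 1.4320

For an AR(p) model X_t = c + sum_i phi_i X_{t-i} + eps_t, the
one-step-ahead conditional mean is
  E[X_{t+1} | X_t, ...] = c + sum_i phi_i X_{t+1-i}.
Substitute known values:
  E[X_{t+1} | ...] = (-0.716) * (-2)
                   = 1.4320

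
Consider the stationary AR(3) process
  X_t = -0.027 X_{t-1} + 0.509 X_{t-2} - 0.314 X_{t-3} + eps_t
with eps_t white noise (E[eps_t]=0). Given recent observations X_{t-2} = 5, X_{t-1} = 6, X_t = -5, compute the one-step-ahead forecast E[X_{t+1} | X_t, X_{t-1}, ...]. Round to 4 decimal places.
E[X_{t+1} \mid \mathcal F_t] = 1.6190

For an AR(p) model X_t = c + sum_i phi_i X_{t-i} + eps_t, the
one-step-ahead conditional mean is
  E[X_{t+1} | X_t, ...] = c + sum_i phi_i X_{t+1-i}.
Substitute known values:
  E[X_{t+1} | ...] = (-0.027) * (-5) + (0.509) * (6) + (-0.314) * (5)
                   = 1.6190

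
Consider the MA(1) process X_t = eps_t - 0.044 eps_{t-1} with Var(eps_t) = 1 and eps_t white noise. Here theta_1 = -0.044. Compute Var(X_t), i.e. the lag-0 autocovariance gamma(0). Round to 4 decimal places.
\gamma(0) = 1.0019

For an MA(q) process X_t = eps_t + sum_i theta_i eps_{t-i} with
Var(eps_t) = sigma^2, the variance is
  gamma(0) = sigma^2 * (1 + sum_i theta_i^2).
  sum_i theta_i^2 = (-0.044)^2 = 0.001936.
  gamma(0) = 1 * (1 + 0.001936) = 1 * 1.001936 = 1.001936, which rounds to 1.0019.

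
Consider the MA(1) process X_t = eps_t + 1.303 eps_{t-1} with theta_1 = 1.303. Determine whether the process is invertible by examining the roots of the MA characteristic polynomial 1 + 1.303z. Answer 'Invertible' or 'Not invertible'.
\text{Not invertible}

The MA(q) characteristic polynomial is P(z) = 1 + 1.303z.
Invertibility requires all roots to lie outside the unit circle, i.e. |z| > 1 for every root.
This is linear in z: 1 + (1.303) z = 0  =>  z = -1/(1.303) = -0.76746,  |z| = 0.76746.
Moduli of all roots: 0.7675.
All moduli strictly greater than 1? No.
Verdict: Not invertible.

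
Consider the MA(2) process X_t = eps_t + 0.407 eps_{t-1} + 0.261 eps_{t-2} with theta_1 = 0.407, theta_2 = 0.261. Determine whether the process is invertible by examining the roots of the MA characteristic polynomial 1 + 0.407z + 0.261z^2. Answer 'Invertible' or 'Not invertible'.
\text{Invertible}

The MA(q) characteristic polynomial is P(z) = 1 + 0.407z + 0.261z^2.
Invertibility requires all roots to lie outside the unit circle, i.e. |z| > 1 for every root.
Set 1 + (0.407) z + (0.261) z^2 = 0, i.e. a z^2 + b z + c = 0 with a = 0.261, b = 0.407, c = 1.
Discriminant D = b^2 - 4ac = (0.407)^2 - 4*(0.261)*1 = 0.165649 - (1.044) = -0.878351.
D < 0, so the roots are the complex-conjugate pair z = (-b +/- i sqrt(-D)) / (2a) = -0.7797 +/- 1.7954i.
For a conjugate pair |z|^2 = z * conj(z) = (product of roots) = c/a = 1/(0.261) = 3.831418, so |z| = sqrt(3.831418) = 1.9574 for both roots.
Moduli of all roots: 1.9574, 1.9574.
All moduli strictly greater than 1? Yes.
Verdict: Invertible.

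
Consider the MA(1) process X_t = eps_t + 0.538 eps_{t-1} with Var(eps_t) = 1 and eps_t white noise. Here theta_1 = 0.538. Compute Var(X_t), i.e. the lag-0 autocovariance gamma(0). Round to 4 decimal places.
\gamma(0) = 1.2894

For an MA(q) process X_t = eps_t + sum_i theta_i eps_{t-i} with
Var(eps_t) = sigma^2, the variance is
  gamma(0) = sigma^2 * (1 + sum_i theta_i^2).
  sum_i theta_i^2 = (0.538)^2 = 0.289444.
  gamma(0) = 1 * (1 + 0.289444) = 1 * 1.289444 = 1.289444, which rounds to 1.2894.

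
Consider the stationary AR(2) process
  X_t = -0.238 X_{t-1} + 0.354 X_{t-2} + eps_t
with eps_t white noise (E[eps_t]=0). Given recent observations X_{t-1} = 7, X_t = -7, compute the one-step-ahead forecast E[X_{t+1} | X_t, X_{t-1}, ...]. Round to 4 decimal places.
E[X_{t+1} \mid \mathcal F_t] = 4.1440

For an AR(p) model X_t = c + sum_i phi_i X_{t-i} + eps_t, the
one-step-ahead conditional mean is
  E[X_{t+1} | X_t, ...] = c + sum_i phi_i X_{t+1-i}.
Substitute known values:
  E[X_{t+1} | ...] = (-0.238) * (-7) + (0.354) * (7)
                   = 4.1440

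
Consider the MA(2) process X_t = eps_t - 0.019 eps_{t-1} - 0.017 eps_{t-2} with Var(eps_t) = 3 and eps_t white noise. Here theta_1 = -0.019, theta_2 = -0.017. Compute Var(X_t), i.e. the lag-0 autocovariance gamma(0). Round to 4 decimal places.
\gamma(0) = 3.0020

For an MA(q) process X_t = eps_t + sum_i theta_i eps_{t-i} with
Var(eps_t) = sigma^2, the variance is
  gamma(0) = sigma^2 * (1 + sum_i theta_i^2).
  sum_i theta_i^2 = (-0.019)^2 + (-0.017)^2 = 0.000361 + 0.000289 = 0.00065.
  gamma(0) = 3 * (1 + 0.00065) = 3 * 1.00065 = 3.00195, which rounds to 3.0020.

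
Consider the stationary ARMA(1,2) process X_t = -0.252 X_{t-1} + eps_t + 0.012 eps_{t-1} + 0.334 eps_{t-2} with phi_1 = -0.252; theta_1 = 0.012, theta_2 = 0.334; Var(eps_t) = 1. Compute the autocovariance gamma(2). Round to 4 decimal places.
\gamma(2) = 0.4289

Multiply the model equation by X_{t-k} and take expectations. With theta_0 = psi_0 = 1 and psi_j the MA(infinity) weights, this gives
  gamma(k) - sum_i phi_i gamma(k-i) = c_k,
  c_k = sigma^2 * sum_{j=k..q} theta_j psi_{j-k}   (c_k = 0 for k > q),
using gamma(-m) = gamma(m).
psi-weights needed (psi_j = theta_j + sum_i phi_i psi_{j-i}):
  psi_1 = theta_1 + phi_1 = 0.012 + (-0.252) = -0.24
  psi_2 = theta_2 + phi_1 psi_1 = 0.334 + (-0.252)(-0.24) = 0.39448
Right-hand sides:
  c_0 = sigma^2 (1 + theta_1 psi_1 + theta_2 psi_2) = 1 * (1 + (0.012)(-0.24) + (0.334)(0.39448)) = 1 * 1.128876 = 1.128876
  c_1 = sigma^2 (theta_1 + theta_2 psi_1) = 1 * (0.012 + (0.334)(-0.24)) = -0.06816
  c_2 = sigma^2 theta_2 = 1 * (0.334) = 0.334
Equations for k = 0 and k = 1 (AR order 1):
  gamma(0) = phi_1 gamma(1) + c_0
  gamma(1) = phi_1 gamma(0) + c_1
Substituting the second into the first: gamma(0) (1 - phi_1^2) = c_0 + phi_1 c_1, so
  gamma(0) = (c_0 + phi_1 c_1) / (1 - phi_1^2) = (1.128876 + (-0.252)(-0.06816)) / (1 - (-0.252)^2) = 1.146053 / 0.936496 = 1.223767.
  gamma(1) = phi_1 gamma(0) + c_1 = (-0.252)(1.223767) + (-0.06816) = -0.376549.
For k = 2: gamma(2) = phi_1 gamma(1) + c_2
  = (-0.252)(-0.376549) + (0.334) = 0.42889.
Therefore gamma(2) = 0.4289 (to 4 decimal places).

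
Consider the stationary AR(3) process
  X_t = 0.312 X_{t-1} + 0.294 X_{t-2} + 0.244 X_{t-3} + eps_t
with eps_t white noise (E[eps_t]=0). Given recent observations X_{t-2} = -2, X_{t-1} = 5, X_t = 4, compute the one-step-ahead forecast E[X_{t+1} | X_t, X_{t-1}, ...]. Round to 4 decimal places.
E[X_{t+1} \mid \mathcal F_t] = 2.2300

For an AR(p) model X_t = c + sum_i phi_i X_{t-i} + eps_t, the
one-step-ahead conditional mean is
  E[X_{t+1} | X_t, ...] = c + sum_i phi_i X_{t+1-i}.
Substitute known values:
  E[X_{t+1} | ...] = (0.312) * (4) + (0.294) * (5) + (0.244) * (-2)
                   = 2.2300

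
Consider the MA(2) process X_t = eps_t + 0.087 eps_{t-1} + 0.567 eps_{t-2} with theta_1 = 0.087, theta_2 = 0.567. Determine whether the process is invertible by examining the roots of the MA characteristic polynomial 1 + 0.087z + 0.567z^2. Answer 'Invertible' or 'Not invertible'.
\text{Invertible}

The MA(q) characteristic polynomial is P(z) = 1 + 0.087z + 0.567z^2.
Invertibility requires all roots to lie outside the unit circle, i.e. |z| > 1 for every root.
Set 1 + (0.087) z + (0.567) z^2 = 0, i.e. a z^2 + b z + c = 0 with a = 0.567, b = 0.087, c = 1.
Discriminant D = b^2 - 4ac = (0.087)^2 - 4*(0.567)*1 = 0.007569 - (2.268) = -2.260431.
D < 0, so the roots are the complex-conjugate pair z = (-b +/- i sqrt(-D)) / (2a) = -0.0767 +/- 1.3258i.
For a conjugate pair |z|^2 = z * conj(z) = (product of roots) = c/a = 1/(0.567) = 1.763668, so |z| = sqrt(1.763668) = 1.328 for both roots.
Moduli of all roots: 1.3280, 1.3280.
All moduli strictly greater than 1? Yes.
Verdict: Invertible.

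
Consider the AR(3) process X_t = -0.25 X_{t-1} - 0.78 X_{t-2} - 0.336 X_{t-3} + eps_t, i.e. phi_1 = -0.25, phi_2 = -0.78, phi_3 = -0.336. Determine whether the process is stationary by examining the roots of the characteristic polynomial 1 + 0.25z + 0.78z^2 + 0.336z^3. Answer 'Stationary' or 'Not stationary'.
\text{Stationary}

The AR(p) characteristic polynomial is P(z) = 1 + 0.25z + 0.78z^2 + 0.336z^3.
Stationarity requires all roots to lie outside the unit circle, i.e. |z| > 1 for every root.
Degree 3: look for a simple real root z0 first, then factor out (1 - z/z0) and solve the remaining quadratic.
Testing z0 = -2.5: P(-2.5) = 1 + (0.25)(-2.5) + (0.78)(-2.5)^2 + (0.336)(-2.5)^3
  = 1 + (-0.625) + (4.875) + (-5.25) = 0.  So z_0 = -2.5 is a root, |z_0| = 2.5.
Divide out the factor (1 + 0.4 z) = (1 - z/z0) (since 1/z0 = -0.4):
  P(z) = (1 + 0.4 z)(1 + (-0.15) z + (0.84) z^2)
  [check: z-coef -0.15 - (-0.4) = 0.25; z^2-coef 0.84 - (-0.4)(-0.15) = 0.78; z^3-coef -(-0.4)(0.84) = 0.336.]
Remaining roots from the quadratic factor 1 + (-0.15) z + (0.84) z^2:
  Set 1 + (-0.15) z + (0.84) z^2 = 0, i.e. a z^2 + b z + c = 0 with a = 0.84, b = -0.15, c = 1.
  Discriminant D = b^2 - 4ac = (-0.15)^2 - 4*(0.84)*1 = 0.0225 - (3.36) = -3.3375.
  D < 0, so the roots are the complex-conjugate pair z = (-b +/- i sqrt(-D)) / (2a) = 0.0893 +/- 1.0874i.
  For a conjugate pair |z|^2 = z * conj(z) = (product of roots) = c/a = 1/(0.84) = 1.190476, so |z| = sqrt(1.190476) = 1.0911 for both roots.
Moduli of all roots: 2.5000, 1.0911, 1.0911.
All moduli strictly greater than 1? Yes.
Verdict: Stationary.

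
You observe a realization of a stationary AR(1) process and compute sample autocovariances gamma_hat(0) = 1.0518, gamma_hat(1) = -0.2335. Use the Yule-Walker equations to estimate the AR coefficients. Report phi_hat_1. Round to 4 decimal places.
\hat\phi_{1} = -0.2220

The Yule-Walker equations for an AR(p) process read, in matrix form,
  Gamma_p phi = r_p,   with   (Gamma_p)_{ij} = gamma(|i - j|),
                       (r_p)_i = gamma(i),   i,j = 1..p.
Substitute the sample gammas (Toeplitz matrix and right-hand side of size 1):
  Gamma_p = [[1.0518]]
  r_p     = [-0.2335]
With p = 1 this is the single equation gamma(0) phi_1 = gamma(1):
  phi_hat_1 = gamma(1) / gamma(0) = -0.2335 / 1.0518 = -0.2220.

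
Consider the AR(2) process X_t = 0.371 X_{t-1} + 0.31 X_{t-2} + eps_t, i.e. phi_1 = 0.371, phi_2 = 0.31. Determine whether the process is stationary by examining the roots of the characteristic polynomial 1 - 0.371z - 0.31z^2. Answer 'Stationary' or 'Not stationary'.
\text{Stationary}

The AR(p) characteristic polynomial is P(z) = 1 - 0.371z - 0.31z^2.
Stationarity requires all roots to lie outside the unit circle, i.e. |z| > 1 for every root.
Set 1 + (-0.371) z + (-0.31) z^2 = 0, i.e. a z^2 + b z + c = 0 with a = -0.31, b = -0.371, c = 1.
Discriminant D = b^2 - 4ac = (-0.371)^2 - 4*(-0.31)*1 = 0.137641 - (-1.24) = 1.377641.
D >= 0, so the roots are real: z = (-b +/- sqrt(D)) / (2a) = (0.371 +/- 1.17373) / (-0.62).
  z_1 = (0.371 + 1.17373) / (-0.62) = -2.4915,   |z_1| = 2.4915.
  z_2 = (0.371 - 1.17373) / (-0.62) = 1.2947,   |z_2| = 1.2947.
Moduli of all roots: 2.4915, 1.2947.
All moduli strictly greater than 1? Yes.
Verdict: Stationary.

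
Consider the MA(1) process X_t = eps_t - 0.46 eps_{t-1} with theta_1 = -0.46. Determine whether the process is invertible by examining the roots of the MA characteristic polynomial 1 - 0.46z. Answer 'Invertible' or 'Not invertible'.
\text{Invertible}

The MA(q) characteristic polynomial is P(z) = 1 - 0.46z.
Invertibility requires all roots to lie outside the unit circle, i.e. |z| > 1 for every root.
This is linear in z: 1 + (-0.46) z = 0  =>  z = -1/(-0.46) = 2.173913,  |z| = 2.173913.
Moduli of all roots: 2.1739.
All moduli strictly greater than 1? Yes.
Verdict: Invertible.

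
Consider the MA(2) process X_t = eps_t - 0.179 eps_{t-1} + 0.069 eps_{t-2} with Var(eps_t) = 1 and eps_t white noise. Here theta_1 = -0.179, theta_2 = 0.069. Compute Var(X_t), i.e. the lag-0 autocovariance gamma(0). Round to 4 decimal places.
\gamma(0) = 1.0368

For an MA(q) process X_t = eps_t + sum_i theta_i eps_{t-i} with
Var(eps_t) = sigma^2, the variance is
  gamma(0) = sigma^2 * (1 + sum_i theta_i^2).
  sum_i theta_i^2 = (-0.179)^2 + (0.069)^2 = 0.032041 + 0.004761 = 0.036802.
  gamma(0) = 1 * (1 + 0.036802) = 1 * 1.036802 = 1.036802, which rounds to 1.0368.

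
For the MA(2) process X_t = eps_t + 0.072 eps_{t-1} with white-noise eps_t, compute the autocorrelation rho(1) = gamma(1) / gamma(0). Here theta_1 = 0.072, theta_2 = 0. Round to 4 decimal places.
\rho(1) = 0.0716

For an MA(q) process with theta_0 = 1, the autocovariance is
  gamma(k) = sigma^2 * sum_{i=0..q-k} theta_i * theta_{i+k},
and rho(k) = gamma(k) / gamma(0). Sigma^2 cancels.
  numerator   = (1)*(0.072) + (0.072)*(0) = 0.072.
  denominator = (1)^2 + (0.072)^2 + (0)^2 = 1.005184.
  rho(1) = 0.072 / 1.005184 = 0.0716.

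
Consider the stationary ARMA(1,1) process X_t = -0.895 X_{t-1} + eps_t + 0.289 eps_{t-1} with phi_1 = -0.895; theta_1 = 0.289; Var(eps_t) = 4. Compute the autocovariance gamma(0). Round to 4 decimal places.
\gamma(0) = 11.3826

Multiply the model equation by X_{t-k} and take expectations. With theta_0 = psi_0 = 1 and psi_j the MA(infinity) weights, this gives
  gamma(k) - sum_i phi_i gamma(k-i) = c_k,
  c_k = sigma^2 * sum_{j=k..q} theta_j psi_{j-k}   (c_k = 0 for k > q),
using gamma(-m) = gamma(m).
psi-weights needed (psi_j = theta_j + sum_i phi_i psi_{j-i}):
  psi_1 = theta_1 + phi_1 = 0.289 + (-0.895) = -0.606
Right-hand sides:
  c_0 = sigma^2 (1 + theta_1 psi_1) = 4 * (1 + (0.289)(-0.606)) = 4 * 0.824866 = 3.299464
  c_1 = sigma^2 theta_1 = 4 * (0.289) = 1.156
  c_2 = 0
Equations for k = 0 and k = 1 (AR order 1):
  gamma(0) = phi_1 gamma(1) + c_0
  gamma(1) = phi_1 gamma(0) + c_1
Substituting the second into the first: gamma(0) (1 - phi_1^2) = c_0 + phi_1 c_1, so
  gamma(0) = (c_0 + phi_1 c_1) / (1 - phi_1^2) = (3.299464 + (-0.895)(1.156)) / (1 - (-0.895)^2) = 2.264844 / 0.198975 = 11.382556.
Therefore gamma(0) = 11.3826 (to 4 decimal places).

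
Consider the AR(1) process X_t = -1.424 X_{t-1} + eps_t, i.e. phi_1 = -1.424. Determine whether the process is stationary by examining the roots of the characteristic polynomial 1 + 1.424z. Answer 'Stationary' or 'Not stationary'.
\text{Not stationary}

The AR(p) characteristic polynomial is P(z) = 1 + 1.424z.
Stationarity requires all roots to lie outside the unit circle, i.e. |z| > 1 for every root.
This is linear in z: 1 + (1.424) z = 0  =>  z = -1/(1.424) = -0.702247,  |z| = 0.702247.
Moduli of all roots: 0.7022.
All moduli strictly greater than 1? No.
Verdict: Not stationary.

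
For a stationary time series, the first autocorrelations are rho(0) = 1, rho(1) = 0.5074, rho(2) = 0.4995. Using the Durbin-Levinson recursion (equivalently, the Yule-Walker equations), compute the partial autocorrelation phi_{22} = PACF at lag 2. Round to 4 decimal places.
\phi_{22} = 0.3260

The PACF at lag k is phi_{kk}, the last component of the solution
to the Yule-Walker system G_k phi = r_k where
  (G_k)_{ij} = rho(|i - j|), (r_k)_i = rho(i), i,j = 1..k.
Equivalently, Durbin-Levinson gives phi_{kk} iteratively:
  phi_{11} = rho(1)
  phi_{kk} = [rho(k) - sum_{j=1..k-1} phi_{k-1,j} rho(k-j)]
            / [1 - sum_{j=1..k-1} phi_{k-1,j} rho(j)],
  phi_{k,j} = phi_{k-1,j} - phi_{kk} phi_{k-1,k-j},  j = 1..k-1.
Step k = 1:
  phi_11 = rho(1) = 0.5074.
Step k = 2:
  phi_22 = [rho(2) - phi_11 rho(1)] / [1 - phi_11 rho(1)] = [0.4995 - (0.5074)(0.5074)] / [1 - (0.5074)(0.5074)]
         = 0.24204524 / 0.74254524 = 0.326.
Therefore phi_{22} = 0.3260.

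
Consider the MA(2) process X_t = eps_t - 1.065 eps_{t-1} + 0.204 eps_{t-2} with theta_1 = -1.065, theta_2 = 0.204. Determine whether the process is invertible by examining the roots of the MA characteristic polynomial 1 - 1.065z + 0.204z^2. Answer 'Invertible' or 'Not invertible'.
\text{Invertible}

The MA(q) characteristic polynomial is P(z) = 1 - 1.065z + 0.204z^2.
Invertibility requires all roots to lie outside the unit circle, i.e. |z| > 1 for every root.
Set 1 + (-1.065) z + (0.204) z^2 = 0, i.e. a z^2 + b z + c = 0 with a = 0.204, b = -1.065, c = 1.
Discriminant D = b^2 - 4ac = (-1.065)^2 - 4*(0.204)*1 = 1.134225 - (0.816) = 0.318225.
D >= 0, so the roots are real: z = (-b +/- sqrt(D)) / (2a) = (1.065 +/- 0.564114) / (0.408).
  z_1 = (1.065 + 0.564114) / (0.408) = 3.9929,   |z_1| = 3.9929.
  z_2 = (1.065 - 0.564114) / (0.408) = 1.2277,   |z_2| = 1.2277.
Moduli of all roots: 3.9929, 1.2277.
All moduli strictly greater than 1? Yes.
Verdict: Invertible.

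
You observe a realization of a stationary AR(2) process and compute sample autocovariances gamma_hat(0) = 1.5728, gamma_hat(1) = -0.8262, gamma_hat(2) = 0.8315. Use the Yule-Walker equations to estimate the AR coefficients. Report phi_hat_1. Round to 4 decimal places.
\hat\phi_{1} = -0.3419

The Yule-Walker equations for an AR(p) process read, in matrix form,
  Gamma_p phi = r_p,   with   (Gamma_p)_{ij} = gamma(|i - j|),
                       (r_p)_i = gamma(i),   i,j = 1..p.
Substitute the sample gammas (Toeplitz matrix and right-hand side of size 2):
  Gamma_p = [[1.5728, -0.8262], [-0.8262, 1.5728]]
  r_p     = [-0.8262, 0.8315]
Written out:
  1.5728 phi_1 - 0.8262 phi_2 = -0.8262
  -0.8262 phi_1 + 1.5728 phi_2 = 0.8315
Solve by Cramer's rule:
  det = gamma(0)^2 - gamma(1)^2 = (1.5728)^2 - (-0.8262)^2 = 2.47369984 - 0.68260644 = 1.7910934
  phi_hat_1 = [gamma(1) gamma(0) - gamma(1) gamma(2)] / det = [(-0.8262)(1.5728) - (-0.8262)(0.8315)] / 1.7910934 = -0.61246206 / 1.7910934 = -0.3419
  phi_hat_2 = [gamma(0) gamma(2) - gamma(1)^2] / det = [(1.5728)(0.8315) - (-0.8262)^2] / 1.7910934 = 0.62517676 / 1.7910934 = 0.349
So phi_hat = [-0.3419, 0.3490].
Therefore phi_hat_1 = -0.3419.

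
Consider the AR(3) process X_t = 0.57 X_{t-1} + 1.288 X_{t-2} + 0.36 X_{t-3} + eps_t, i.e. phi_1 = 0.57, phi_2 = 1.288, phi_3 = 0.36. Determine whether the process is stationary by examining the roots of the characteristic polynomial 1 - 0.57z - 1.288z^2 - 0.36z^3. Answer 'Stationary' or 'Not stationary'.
\text{Not stationary}

The AR(p) characteristic polynomial is P(z) = 1 - 0.57z - 1.288z^2 - 0.36z^3.
Stationarity requires all roots to lie outside the unit circle, i.e. |z| > 1 for every root.
Degree 3: look for a simple real root z0 first, then factor out (1 - z/z0) and solve the remaining quadratic.
Testing z0 = -2.5: P(-2.5) = 1 + (-0.57)(-2.5) + (-1.288)(-2.5)^2 + (-0.36)(-2.5)^3
  = 1 + (1.425) + (-8.05) + (5.625) = 0.  So z_0 = -2.5 is a root, |z_0| = 2.5.
Divide out the factor (1 + 0.4 z) = (1 - z/z0) (since 1/z0 = -0.4):
  P(z) = (1 + 0.4 z)(1 + (-0.97) z + (-0.9) z^2)
  [check: z-coef -0.97 - (-0.4) = -0.57; z^2-coef -0.9 - (-0.4)(-0.97) = -1.288; z^3-coef -(-0.4)(-0.9) = -0.36.]
Remaining roots from the quadratic factor 1 + (-0.97) z + (-0.9) z^2:
  Set 1 + (-0.97) z + (-0.9) z^2 = 0, i.e. a z^2 + b z + c = 0 with a = -0.9, b = -0.97, c = 1.
  Discriminant D = b^2 - 4ac = (-0.97)^2 - 4*(-0.9)*1 = 0.9409 - (-3.6) = 4.5409.
  D >= 0, so the roots are real: z = (-b +/- sqrt(D)) / (2a) = (0.97 +/- 2.130939) / (-1.8).
    z_1 = (0.97 + 2.130939) / (-1.8) = -1.7227,   |z_1| = 1.7227.
    z_2 = (0.97 - 2.130939) / (-1.8) = 0.645,   |z_2| = 0.645.
Moduli of all roots: 2.5000, 1.7227, 0.6450.
All moduli strictly greater than 1? No.
Verdict: Not stationary.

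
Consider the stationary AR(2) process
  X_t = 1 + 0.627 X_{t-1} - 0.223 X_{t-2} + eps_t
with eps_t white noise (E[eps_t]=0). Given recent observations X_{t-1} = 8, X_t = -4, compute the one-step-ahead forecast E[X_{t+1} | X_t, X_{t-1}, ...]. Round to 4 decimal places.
E[X_{t+1} \mid \mathcal F_t] = -3.2920

For an AR(p) model X_t = c + sum_i phi_i X_{t-i} + eps_t, the
one-step-ahead conditional mean is
  E[X_{t+1} | X_t, ...] = c + sum_i phi_i X_{t+1-i}.
Substitute known values:
  E[X_{t+1} | ...] = 1 + (0.627) * (-4) + (-0.223) * (8)
                   = -3.2920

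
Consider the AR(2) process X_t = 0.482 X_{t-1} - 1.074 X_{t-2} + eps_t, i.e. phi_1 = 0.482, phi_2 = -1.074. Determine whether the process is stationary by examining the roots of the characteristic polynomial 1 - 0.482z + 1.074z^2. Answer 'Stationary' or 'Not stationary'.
\text{Not stationary}

The AR(p) characteristic polynomial is P(z) = 1 - 0.482z + 1.074z^2.
Stationarity requires all roots to lie outside the unit circle, i.e. |z| > 1 for every root.
Set 1 + (-0.482) z + (1.074) z^2 = 0, i.e. a z^2 + b z + c = 0 with a = 1.074, b = -0.482, c = 1.
Discriminant D = b^2 - 4ac = (-0.482)^2 - 4*(1.074)*1 = 0.232324 - (4.296) = -4.063676.
D < 0, so the roots are the complex-conjugate pair z = (-b +/- i sqrt(-D)) / (2a) = 0.2244 +/- 0.9385i.
For a conjugate pair |z|^2 = z * conj(z) = (product of roots) = c/a = 1/(1.074) = 0.931099, so |z| = sqrt(0.931099) = 0.9649 for both roots.
Moduli of all roots: 0.9649, 0.9649.
All moduli strictly greater than 1? No.
Verdict: Not stationary.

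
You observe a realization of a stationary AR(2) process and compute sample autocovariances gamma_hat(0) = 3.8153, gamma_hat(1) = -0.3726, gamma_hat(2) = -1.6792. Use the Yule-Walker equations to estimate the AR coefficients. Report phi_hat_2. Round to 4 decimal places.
\hat\phi_{2} = -0.4540

The Yule-Walker equations for an AR(p) process read, in matrix form,
  Gamma_p phi = r_p,   with   (Gamma_p)_{ij} = gamma(|i - j|),
                       (r_p)_i = gamma(i),   i,j = 1..p.
Substitute the sample gammas (Toeplitz matrix and right-hand side of size 2):
  Gamma_p = [[3.8153, -0.3726], [-0.3726, 3.8153]]
  r_p     = [-0.3726, -1.6792]
Written out:
  3.8153 phi_1 - 0.3726 phi_2 = -0.3726
  -0.3726 phi_1 + 3.8153 phi_2 = -1.6792
Solve by Cramer's rule:
  det = gamma(0)^2 - gamma(1)^2 = (3.8153)^2 - (-0.3726)^2 = 14.55651409 - 0.13883076 = 14.41768333
  phi_hat_1 = [gamma(1) gamma(0) - gamma(1) gamma(2)] / det = [(-0.3726)(3.8153) - (-0.3726)(-1.6792)] / 14.41768333 = -2.0472507 / 14.41768333 = -0.142
  phi_hat_2 = [gamma(0) gamma(2) - gamma(1)^2] / det = [(3.8153)(-1.6792) - (-0.3726)^2] / 14.41768333 = -6.54548252 / 14.41768333 = -0.454
So phi_hat = [-0.1420, -0.4540].
Therefore phi_hat_2 = -0.4540.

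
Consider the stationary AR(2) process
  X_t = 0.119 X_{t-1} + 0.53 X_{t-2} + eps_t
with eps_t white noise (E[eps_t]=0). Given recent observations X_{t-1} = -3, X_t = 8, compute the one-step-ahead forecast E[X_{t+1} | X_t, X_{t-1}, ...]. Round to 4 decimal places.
E[X_{t+1} \mid \mathcal F_t] = -0.6380

For an AR(p) model X_t = c + sum_i phi_i X_{t-i} + eps_t, the
one-step-ahead conditional mean is
  E[X_{t+1} | X_t, ...] = c + sum_i phi_i X_{t+1-i}.
Substitute known values:
  E[X_{t+1} | ...] = (0.119) * (8) + (0.53) * (-3)
                   = -0.6380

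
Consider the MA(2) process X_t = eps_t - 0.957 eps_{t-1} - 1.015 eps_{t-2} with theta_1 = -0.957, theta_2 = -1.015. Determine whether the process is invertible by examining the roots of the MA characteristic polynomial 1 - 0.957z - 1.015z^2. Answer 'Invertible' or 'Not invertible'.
\text{Not invertible}

The MA(q) characteristic polynomial is P(z) = 1 - 0.957z - 1.015z^2.
Invertibility requires all roots to lie outside the unit circle, i.e. |z| > 1 for every root.
Set 1 + (-0.957) z + (-1.015) z^2 = 0, i.e. a z^2 + b z + c = 0 with a = -1.015, b = -0.957, c = 1.
Discriminant D = b^2 - 4ac = (-0.957)^2 - 4*(-1.015)*1 = 0.915849 - (-4.06) = 4.975849.
D >= 0, so the roots are real: z = (-b +/- sqrt(D)) / (2a) = (0.957 +/- 2.230661) / (-2.03).
  z_1 = (0.957 + 2.230661) / (-2.03) = -1.5703,   |z_1| = 1.5703.
  z_2 = (0.957 - 2.230661) / (-2.03) = 0.6274,   |z_2| = 0.6274.
Moduli of all roots: 1.5703, 0.6274.
All moduli strictly greater than 1? No.
Verdict: Not invertible.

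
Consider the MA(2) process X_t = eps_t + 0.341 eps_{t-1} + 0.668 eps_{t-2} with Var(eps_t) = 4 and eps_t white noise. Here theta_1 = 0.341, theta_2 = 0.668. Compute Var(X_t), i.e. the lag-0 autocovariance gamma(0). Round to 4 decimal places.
\gamma(0) = 6.2500

For an MA(q) process X_t = eps_t + sum_i theta_i eps_{t-i} with
Var(eps_t) = sigma^2, the variance is
  gamma(0) = sigma^2 * (1 + sum_i theta_i^2).
  sum_i theta_i^2 = (0.341)^2 + (0.668)^2 = 0.116281 + 0.446224 = 0.562505.
  gamma(0) = 4 * (1 + 0.562505) = 4 * 1.562505 = 6.25002, which rounds to 6.2500.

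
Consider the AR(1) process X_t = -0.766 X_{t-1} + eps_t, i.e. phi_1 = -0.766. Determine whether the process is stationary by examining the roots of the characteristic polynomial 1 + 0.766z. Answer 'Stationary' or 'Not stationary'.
\text{Stationary}

The AR(p) characteristic polynomial is P(z) = 1 + 0.766z.
Stationarity requires all roots to lie outside the unit circle, i.e. |z| > 1 for every root.
This is linear in z: 1 + (0.766) z = 0  =>  z = -1/(0.766) = -1.305483,  |z| = 1.305483.
Moduli of all roots: 1.3055.
All moduli strictly greater than 1? Yes.
Verdict: Stationary.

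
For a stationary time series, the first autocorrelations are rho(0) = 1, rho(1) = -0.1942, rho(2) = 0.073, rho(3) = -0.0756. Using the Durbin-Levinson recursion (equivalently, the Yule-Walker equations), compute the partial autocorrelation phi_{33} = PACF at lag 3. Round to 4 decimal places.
\phi_{33} = -0.0570

The PACF at lag k is phi_{kk}, the last component of the solution
to the Yule-Walker system G_k phi = r_k where
  (G_k)_{ij} = rho(|i - j|), (r_k)_i = rho(i), i,j = 1..k.
Equivalently, Durbin-Levinson gives phi_{kk} iteratively:
  phi_{11} = rho(1)
  phi_{kk} = [rho(k) - sum_{j=1..k-1} phi_{k-1,j} rho(k-j)]
            / [1 - sum_{j=1..k-1} phi_{k-1,j} rho(j)],
  phi_{k,j} = phi_{k-1,j} - phi_{kk} phi_{k-1,k-j},  j = 1..k-1.
Step k = 1:
  phi_11 = rho(1) = -0.1942.
Step k = 2:
  phi_22 = [rho(2) - phi_11 rho(1)] / [1 - phi_11 rho(1)] = [0.073 - (-0.1942)(-0.1942)] / [1 - (-0.1942)(-0.1942)]
         = 0.03528636 / 0.96228636 = 0.036669.
  Update: phi_21 = phi_11 - phi_22 phi_11 = -0.1942 - (0.036669)(-0.1942) = -0.187079.
Step k = 3:
  phi_33 = [rho(3) - phi_21 rho(2) - phi_22 rho(1)] / [1 - phi_21 rho(1) - phi_22 rho(2)]
    numerator   = -0.0756 - (-0.187079)(0.073) - (0.036669)(-0.1942) = -0.05482207
    denominator = 1 - (-0.187079)(-0.1942) - (0.036669)(0.073) = 0.96099243
  phi_33 = -0.05482207 / 0.96099243 = -0.057.
Therefore phi_{33} = -0.0570.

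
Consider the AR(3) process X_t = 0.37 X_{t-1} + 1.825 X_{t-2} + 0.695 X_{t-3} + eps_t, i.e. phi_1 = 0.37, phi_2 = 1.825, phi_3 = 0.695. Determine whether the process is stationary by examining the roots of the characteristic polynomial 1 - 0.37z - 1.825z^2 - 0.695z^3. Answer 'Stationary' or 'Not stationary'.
\text{Not stationary}

The AR(p) characteristic polynomial is P(z) = 1 - 0.37z - 1.825z^2 - 0.695z^3.
Stationarity requires all roots to lie outside the unit circle, i.e. |z| > 1 for every root.
Degree 3: look for a simple real root z0 first, then factor out (1 - z/z0) and solve the remaining quadratic.
Testing z0 = -2: P(-2) = 1 + (-0.37)(-2) + (-1.825)(-2)^2 + (-0.695)(-2)^3
  = 1 + (0.74) + (-7.3) + (5.56) = 0.  So z_0 = -2 is a root, |z_0| = 2.
Divide out the factor (1 + 0.5 z) = (1 - z/z0) (since 1/z0 = -0.5):
  P(z) = (1 + 0.5 z)(1 + (-0.87) z + (-1.39) z^2)
  [check: z-coef -0.87 - (-0.5) = -0.37; z^2-coef -1.39 - (-0.5)(-0.87) = -1.825; z^3-coef -(-0.5)(-1.39) = -0.695.]
Remaining roots from the quadratic factor 1 + (-0.87) z + (-1.39) z^2:
  Set 1 + (-0.87) z + (-1.39) z^2 = 0, i.e. a z^2 + b z + c = 0 with a = -1.39, b = -0.87, c = 1.
  Discriminant D = b^2 - 4ac = (-0.87)^2 - 4*(-1.39)*1 = 0.7569 - (-5.56) = 6.3169.
  D >= 0, so the roots are real: z = (-b +/- sqrt(D)) / (2a) = (0.87 +/- 2.513344) / (-2.78).
    z_1 = (0.87 + 2.513344) / (-2.78) = -1.217,   |z_1| = 1.217.
    z_2 = (0.87 - 2.513344) / (-2.78) = 0.5911,   |z_2| = 0.5911.
Moduli of all roots: 2.0000, 1.2170, 0.5911.
All moduli strictly greater than 1? No.
Verdict: Not stationary.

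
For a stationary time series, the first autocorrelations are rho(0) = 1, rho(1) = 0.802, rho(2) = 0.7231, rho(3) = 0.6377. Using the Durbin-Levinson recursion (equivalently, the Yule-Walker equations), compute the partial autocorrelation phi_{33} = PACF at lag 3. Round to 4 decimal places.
\phi_{33} = 0.0237

The PACF at lag k is phi_{kk}, the last component of the solution
to the Yule-Walker system G_k phi = r_k where
  (G_k)_{ij} = rho(|i - j|), (r_k)_i = rho(i), i,j = 1..k.
Equivalently, Durbin-Levinson gives phi_{kk} iteratively:
  phi_{11} = rho(1)
  phi_{kk} = [rho(k) - sum_{j=1..k-1} phi_{k-1,j} rho(k-j)]
            / [1 - sum_{j=1..k-1} phi_{k-1,j} rho(j)],
  phi_{k,j} = phi_{k-1,j} - phi_{kk} phi_{k-1,k-j},  j = 1..k-1.
Step k = 1:
  phi_11 = rho(1) = 0.802.
Step k = 2:
  phi_22 = [rho(2) - phi_11 rho(1)] / [1 - phi_11 rho(1)] = [0.7231 - (0.802)(0.802)] / [1 - (0.802)(0.802)]
         = 0.079896 / 0.356796 = 0.223926.
  Update: phi_21 = phi_11 - phi_22 phi_11 = 0.802 - (0.223926)(0.802) = 0.622411.
Step k = 3:
  phi_33 = [rho(3) - phi_21 rho(2) - phi_22 rho(1)] / [1 - phi_21 rho(1) - phi_22 rho(2)]
    numerator   = 0.6377 - (0.622411)(0.7231) - (0.223926)(0.802) = 0.00804564
    denominator = 1 - (0.622411)(0.802) - (0.223926)(0.7231) = 0.33890519
  phi_33 = 0.00804564 / 0.33890519 = 0.0237.
Therefore phi_{33} = 0.0237.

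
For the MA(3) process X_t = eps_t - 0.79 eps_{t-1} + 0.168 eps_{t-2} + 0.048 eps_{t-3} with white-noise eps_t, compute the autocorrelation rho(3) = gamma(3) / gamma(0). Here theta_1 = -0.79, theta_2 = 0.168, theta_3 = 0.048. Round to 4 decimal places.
\rho(3) = 0.0290

For an MA(q) process with theta_0 = 1, the autocovariance is
  gamma(k) = sigma^2 * sum_{i=0..q-k} theta_i * theta_{i+k},
and rho(k) = gamma(k) / gamma(0). Sigma^2 cancels.
  numerator   = (1)*(0.048) = 0.048.
  denominator = (1)^2 + (-0.79)^2 + (0.168)^2 + (0.048)^2 = 1.654628.
  rho(3) = 0.048 / 1.654628 = 0.0290.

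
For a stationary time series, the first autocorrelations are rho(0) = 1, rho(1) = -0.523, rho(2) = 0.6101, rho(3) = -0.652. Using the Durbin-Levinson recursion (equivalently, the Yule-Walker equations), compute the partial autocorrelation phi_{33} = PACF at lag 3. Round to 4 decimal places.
\phi_{33} = -0.4179

The PACF at lag k is phi_{kk}, the last component of the solution
to the Yule-Walker system G_k phi = r_k where
  (G_k)_{ij} = rho(|i - j|), (r_k)_i = rho(i), i,j = 1..k.
Equivalently, Durbin-Levinson gives phi_{kk} iteratively:
  phi_{11} = rho(1)
  phi_{kk} = [rho(k) - sum_{j=1..k-1} phi_{k-1,j} rho(k-j)]
            / [1 - sum_{j=1..k-1} phi_{k-1,j} rho(j)],
  phi_{k,j} = phi_{k-1,j} - phi_{kk} phi_{k-1,k-j},  j = 1..k-1.
Step k = 1:
  phi_11 = rho(1) = -0.523.
Step k = 2:
  phi_22 = [rho(2) - phi_11 rho(1)] / [1 - phi_11 rho(1)] = [0.6101 - (-0.523)(-0.523)] / [1 - (-0.523)(-0.523)]
         = 0.336571 / 0.726471 = 0.463296.
  Update: phi_21 = phi_11 - phi_22 phi_11 = -0.523 - (0.463296)(-0.523) = -0.280696.
Step k = 3:
  phi_33 = [rho(3) - phi_21 rho(2) - phi_22 rho(1)] / [1 - phi_21 rho(1) - phi_22 rho(2)]
    numerator   = -0.652 - (-0.280696)(0.6101) - (0.463296)(-0.523) = -0.23844348
    denominator = 1 - (-0.280696)(-0.523) - (0.463296)(0.6101) = 0.57053905
  phi_33 = -0.23844348 / 0.57053905 = -0.4179.
Therefore phi_{33} = -0.4179.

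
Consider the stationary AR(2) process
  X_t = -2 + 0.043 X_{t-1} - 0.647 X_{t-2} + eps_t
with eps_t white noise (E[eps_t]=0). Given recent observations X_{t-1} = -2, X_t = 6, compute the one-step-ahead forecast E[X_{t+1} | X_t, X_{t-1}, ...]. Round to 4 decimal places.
E[X_{t+1} \mid \mathcal F_t] = -0.4480

For an AR(p) model X_t = c + sum_i phi_i X_{t-i} + eps_t, the
one-step-ahead conditional mean is
  E[X_{t+1} | X_t, ...] = c + sum_i phi_i X_{t+1-i}.
Substitute known values:
  E[X_{t+1} | ...] = -2 + (0.043) * (6) + (-0.647) * (-2)
                   = -0.4480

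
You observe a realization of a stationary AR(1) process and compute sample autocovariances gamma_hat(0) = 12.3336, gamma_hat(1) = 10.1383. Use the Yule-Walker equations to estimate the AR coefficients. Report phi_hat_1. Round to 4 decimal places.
\hat\phi_{1} = 0.8220

The Yule-Walker equations for an AR(p) process read, in matrix form,
  Gamma_p phi = r_p,   with   (Gamma_p)_{ij} = gamma(|i - j|),
                       (r_p)_i = gamma(i),   i,j = 1..p.
Substitute the sample gammas (Toeplitz matrix and right-hand side of size 1):
  Gamma_p = [[12.3336]]
  r_p     = [10.1383]
With p = 1 this is the single equation gamma(0) phi_1 = gamma(1):
  phi_hat_1 = gamma(1) / gamma(0) = 10.1383 / 12.3336 = 0.8220.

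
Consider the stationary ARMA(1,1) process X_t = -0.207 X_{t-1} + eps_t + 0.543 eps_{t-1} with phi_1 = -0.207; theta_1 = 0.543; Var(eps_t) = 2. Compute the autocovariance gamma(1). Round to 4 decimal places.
\gamma(1) = 0.6232

Multiply the model equation by X_{t-k} and take expectations. With theta_0 = psi_0 = 1 and psi_j the MA(infinity) weights, this gives
  gamma(k) - sum_i phi_i gamma(k-i) = c_k,
  c_k = sigma^2 * sum_{j=k..q} theta_j psi_{j-k}   (c_k = 0 for k > q),
using gamma(-m) = gamma(m).
psi-weights needed (psi_j = theta_j + sum_i phi_i psi_{j-i}):
  psi_1 = theta_1 + phi_1 = 0.543 + (-0.207) = 0.336
Right-hand sides:
  c_0 = sigma^2 (1 + theta_1 psi_1) = 2 * (1 + (0.543)(0.336)) = 2 * 1.182448 = 2.364896
  c_1 = sigma^2 theta_1 = 2 * (0.543) = 1.086
  c_2 = 0
Equations for k = 0 and k = 1 (AR order 1):
  gamma(0) = phi_1 gamma(1) + c_0
  gamma(1) = phi_1 gamma(0) + c_1
Substituting the second into the first: gamma(0) (1 - phi_1^2) = c_0 + phi_1 c_1, so
  gamma(0) = (c_0 + phi_1 c_1) / (1 - phi_1^2) = (2.364896 + (-0.207)(1.086)) / (1 - (-0.207)^2) = 2.140094 / 0.957151 = 2.2359.
  gamma(1) = phi_1 gamma(0) + c_1 = (-0.207)(2.2359) + (1.086) = 0.623169.
Therefore gamma(1) = 0.6232 (to 4 decimal places).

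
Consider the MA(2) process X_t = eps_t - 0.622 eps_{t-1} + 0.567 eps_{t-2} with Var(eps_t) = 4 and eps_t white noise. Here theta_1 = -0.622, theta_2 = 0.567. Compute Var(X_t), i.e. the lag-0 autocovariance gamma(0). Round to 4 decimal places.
\gamma(0) = 6.8335

For an MA(q) process X_t = eps_t + sum_i theta_i eps_{t-i} with
Var(eps_t) = sigma^2, the variance is
  gamma(0) = sigma^2 * (1 + sum_i theta_i^2).
  sum_i theta_i^2 = (-0.622)^2 + (0.567)^2 = 0.386884 + 0.321489 = 0.708373.
  gamma(0) = 4 * (1 + 0.708373) = 4 * 1.708373 = 6.833492, which rounds to 6.8335.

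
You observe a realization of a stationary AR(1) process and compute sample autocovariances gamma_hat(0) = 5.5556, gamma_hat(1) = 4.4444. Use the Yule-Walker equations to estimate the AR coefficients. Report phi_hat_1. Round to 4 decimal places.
\hat\phi_{1} = 0.8000

The Yule-Walker equations for an AR(p) process read, in matrix form,
  Gamma_p phi = r_p,   with   (Gamma_p)_{ij} = gamma(|i - j|),
                       (r_p)_i = gamma(i),   i,j = 1..p.
Substitute the sample gammas (Toeplitz matrix and right-hand side of size 1):
  Gamma_p = [[5.5556]]
  r_p     = [4.4444]
With p = 1 this is the single equation gamma(0) phi_1 = gamma(1):
  phi_hat_1 = gamma(1) / gamma(0) = 4.4444 / 5.5556 = 0.8000.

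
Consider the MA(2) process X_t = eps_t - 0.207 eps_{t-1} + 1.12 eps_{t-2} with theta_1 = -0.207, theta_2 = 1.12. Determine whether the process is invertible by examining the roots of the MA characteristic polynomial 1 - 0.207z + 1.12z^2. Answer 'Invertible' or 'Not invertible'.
\text{Not invertible}

The MA(q) characteristic polynomial is P(z) = 1 - 0.207z + 1.12z^2.
Invertibility requires all roots to lie outside the unit circle, i.e. |z| > 1 for every root.
Set 1 + (-0.207) z + (1.12) z^2 = 0, i.e. a z^2 + b z + c = 0 with a = 1.12, b = -0.207, c = 1.
Discriminant D = b^2 - 4ac = (-0.207)^2 - 4*(1.12)*1 = 0.042849 - (4.48) = -4.437151.
D < 0, so the roots are the complex-conjugate pair z = (-b +/- i sqrt(-D)) / (2a) = 0.0924 +/- 0.9404i.
For a conjugate pair |z|^2 = z * conj(z) = (product of roots) = c/a = 1/(1.12) = 0.892857, so |z| = sqrt(0.892857) = 0.9449 for both roots.
Moduli of all roots: 0.9449, 0.9449.
All moduli strictly greater than 1? No.
Verdict: Not invertible.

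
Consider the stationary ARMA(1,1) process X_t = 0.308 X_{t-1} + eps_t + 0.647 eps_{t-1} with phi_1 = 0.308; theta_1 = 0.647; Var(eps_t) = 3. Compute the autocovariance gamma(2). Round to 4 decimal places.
\gamma(2) = 1.1692

Multiply the model equation by X_{t-k} and take expectations. With theta_0 = psi_0 = 1 and psi_j the MA(infinity) weights, this gives
  gamma(k) - sum_i phi_i gamma(k-i) = c_k,
  c_k = sigma^2 * sum_{j=k..q} theta_j psi_{j-k}   (c_k = 0 for k > q),
using gamma(-m) = gamma(m).
psi-weights needed (psi_j = theta_j + sum_i phi_i psi_{j-i}):
  psi_1 = theta_1 + phi_1 = 0.647 + (0.308) = 0.955
Right-hand sides:
  c_0 = sigma^2 (1 + theta_1 psi_1) = 3 * (1 + (0.647)(0.955)) = 3 * 1.617885 = 4.853655
  c_1 = sigma^2 theta_1 = 3 * (0.647) = 1.941
  c_2 = 0
Equations for k = 0 and k = 1 (AR order 1):
  gamma(0) = phi_1 gamma(1) + c_0
  gamma(1) = phi_1 gamma(0) + c_1
Substituting the second into the first: gamma(0) (1 - phi_1^2) = c_0 + phi_1 c_1, so
  gamma(0) = (c_0 + phi_1 c_1) / (1 - phi_1^2) = (4.853655 + (0.308)(1.941)) / (1 - (0.308)^2) = 5.451483 / 0.905136 = 6.022833.
  gamma(1) = phi_1 gamma(0) + c_1 = (0.308)(6.022833) + (1.941) = 3.796033.
For k = 2 (> q): gamma(2) = phi_1 gamma(1) = (0.308)(3.796033) = 1.169178.
Therefore gamma(2) = 1.1692 (to 4 decimal places).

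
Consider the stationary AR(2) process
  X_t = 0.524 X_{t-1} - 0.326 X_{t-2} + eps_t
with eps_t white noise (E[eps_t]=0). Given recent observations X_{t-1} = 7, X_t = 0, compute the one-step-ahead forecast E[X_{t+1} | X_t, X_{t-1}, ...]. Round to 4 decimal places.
E[X_{t+1} \mid \mathcal F_t] = -2.2820

For an AR(p) model X_t = c + sum_i phi_i X_{t-i} + eps_t, the
one-step-ahead conditional mean is
  E[X_{t+1} | X_t, ...] = c + sum_i phi_i X_{t+1-i}.
Substitute known values:
  E[X_{t+1} | ...] = (0.524) * (0) + (-0.326) * (7)
                   = -2.2820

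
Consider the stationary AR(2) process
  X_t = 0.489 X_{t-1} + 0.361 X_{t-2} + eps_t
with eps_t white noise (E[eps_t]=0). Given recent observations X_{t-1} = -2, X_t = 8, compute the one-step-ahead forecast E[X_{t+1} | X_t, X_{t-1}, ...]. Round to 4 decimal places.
E[X_{t+1} \mid \mathcal F_t] = 3.1900

For an AR(p) model X_t = c + sum_i phi_i X_{t-i} + eps_t, the
one-step-ahead conditional mean is
  E[X_{t+1} | X_t, ...] = c + sum_i phi_i X_{t+1-i}.
Substitute known values:
  E[X_{t+1} | ...] = (0.489) * (8) + (0.361) * (-2)
                   = 3.1900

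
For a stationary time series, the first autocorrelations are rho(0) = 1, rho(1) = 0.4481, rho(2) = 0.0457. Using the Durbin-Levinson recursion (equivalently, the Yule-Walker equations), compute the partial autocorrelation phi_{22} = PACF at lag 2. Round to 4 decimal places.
\phi_{22} = -0.1941

The PACF at lag k is phi_{kk}, the last component of the solution
to the Yule-Walker system G_k phi = r_k where
  (G_k)_{ij} = rho(|i - j|), (r_k)_i = rho(i), i,j = 1..k.
Equivalently, Durbin-Levinson gives phi_{kk} iteratively:
  phi_{11} = rho(1)
  phi_{kk} = [rho(k) - sum_{j=1..k-1} phi_{k-1,j} rho(k-j)]
            / [1 - sum_{j=1..k-1} phi_{k-1,j} rho(j)],
  phi_{k,j} = phi_{k-1,j} - phi_{kk} phi_{k-1,k-j},  j = 1..k-1.
Step k = 1:
  phi_11 = rho(1) = 0.4481.
Step k = 2:
  phi_22 = [rho(2) - phi_11 rho(1)] / [1 - phi_11 rho(1)] = [0.0457 - (0.4481)(0.4481)] / [1 - (0.4481)(0.4481)]
         = -0.15509361 / 0.79920639 = -0.1941.
Therefore phi_{22} = -0.1941.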